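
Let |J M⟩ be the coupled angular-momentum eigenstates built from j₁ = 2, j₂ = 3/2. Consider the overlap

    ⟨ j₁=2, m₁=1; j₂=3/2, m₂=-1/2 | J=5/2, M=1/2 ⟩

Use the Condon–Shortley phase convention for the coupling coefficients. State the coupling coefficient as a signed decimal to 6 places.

+√(5/14) ≈ +0.597614

triangle: 1!×3!×2!/7! = 12/5040
(j±m)!: 3!×1!×1!×2!×3!×2! = 144
prefactor² = (2J+1)×Δ×N² = 72/35
  k=0: +1/(0!×1!×1!×1!×2!×1!) = 1/2
  k=1: −1/(1!×0!×0!×0!×3!×2!) = -1/12
Σ = 5/12  ⇒  CG² = 72/35×(5/12)² = 5/14
CG = +√(5/14) = +0.597614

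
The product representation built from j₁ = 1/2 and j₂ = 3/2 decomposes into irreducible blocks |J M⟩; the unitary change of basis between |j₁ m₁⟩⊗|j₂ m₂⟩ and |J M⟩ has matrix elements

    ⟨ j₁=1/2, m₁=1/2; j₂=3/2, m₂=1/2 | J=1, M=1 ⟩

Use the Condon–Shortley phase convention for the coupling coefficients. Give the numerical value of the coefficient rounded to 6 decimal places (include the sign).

√[3·1!0!2!/4! · 1!0!2!1!2!0!] = √(1)
  +(−1)^0/∏(0,1,0,2,0,0)! = 1/2  (running 1/2)
⟨..|..⟩ = √(1)·(1/2) = +0.500000

+0.500000  (= +√(1/4))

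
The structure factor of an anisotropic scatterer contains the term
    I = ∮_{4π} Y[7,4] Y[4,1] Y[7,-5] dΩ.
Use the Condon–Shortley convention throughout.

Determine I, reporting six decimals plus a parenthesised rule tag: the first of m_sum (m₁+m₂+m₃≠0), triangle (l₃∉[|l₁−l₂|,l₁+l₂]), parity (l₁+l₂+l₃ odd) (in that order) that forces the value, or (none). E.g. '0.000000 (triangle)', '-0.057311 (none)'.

-0.036504 (none)

Checks pass: Σm=0; 18 even; l₃=7∈[3,11].
(2·7+1)(2·4+1)(2·7+1) = 2025
Δ: 4! 10! 4! / 19! → 1/58198140
sum: t=0:+1/17418240 t=1:−1/622080 t=2:+1/230400 t=3:−1/622080 t=4:+1/17418240 = 1/806400
3j²(7 4 7; 0 0 0) = Δ·Π!·Σ² = 2268/230945  (sign -1)
sum: t=1:−1/11612160 t=2:+1/8709120 t=3:−1/87091200 = 1/58060800
3j²(7 4 7; 4 1 -5) = Δ·Π!·Σ² = 99/117572  (sign +1)
combine: 4πI² = 2025·2268/230945·99/117572 = 295245/17631601
take √, sign -1: I = -0.03650400
No selection rule forces the value: the integral is nonzero (none).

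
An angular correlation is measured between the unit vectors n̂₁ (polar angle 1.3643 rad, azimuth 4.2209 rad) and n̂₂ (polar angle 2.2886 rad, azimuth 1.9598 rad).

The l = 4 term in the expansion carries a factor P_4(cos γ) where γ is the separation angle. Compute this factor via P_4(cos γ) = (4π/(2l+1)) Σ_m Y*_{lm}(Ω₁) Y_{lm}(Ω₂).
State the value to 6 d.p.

Summing Y*_{l m}(θ₁,φ₁)·Y_{l m}(θ₂,φ₂) over m ∈ [−4, 4]; prefactor 4π/(2·4+1) = 1.396263:
  m=-4: (-0.156334, -0.374812) × (0.002106, -0.142449) = (-0.053721, 0.021480)  (running Σ = (-0.053721, 0.021480))
  m=-3: (0.239506, 0.023143) × (-0.323556, -0.138243) = (-0.074294, -0.040598)  (running Σ = (-0.128015, -0.019118))
  m=-2: (0.125416, -0.188199) × (-0.274224, 0.270200) = (0.016459, 0.085496)  (running Σ = (-0.111556, 0.066378))
  m=-1: (0.121229, 0.226469) × (0.002514, 0.006133) = (-0.001084, 0.001313)  (running Σ = (-0.112640, 0.067691))
  m=0: (0.190489, -0.000000) × (-0.362633, 0.000000) = (-0.069078, 0.000000)  (running Σ = (-0.181717, 0.067691))
  m=1: (-0.121229, 0.226469) × (-0.002514, 0.006133) = (-0.001084, -0.001313)  (running Σ = (-0.182802, 0.066378))
  m=2: (0.125416, 0.188199) × (-0.274224, -0.270200) = (0.016459, -0.085496)  (running Σ = (-0.166342, -0.019118))
  m=3: (-0.239506, 0.023143) × (0.323556, -0.138243) = (-0.074294, 0.040598)  (running Σ = (-0.240636, 0.021480))
  m=4: (-0.156334, 0.374812) × (0.002106, 0.142449) = (-0.053721, -0.021480)  (running Σ = (-0.294357, -0.000000))
Σ over m = (-0.294357, -0.000000); ×(4π/9) → (-0.411000, -0.000000). Real part: -0.411000

-0.411000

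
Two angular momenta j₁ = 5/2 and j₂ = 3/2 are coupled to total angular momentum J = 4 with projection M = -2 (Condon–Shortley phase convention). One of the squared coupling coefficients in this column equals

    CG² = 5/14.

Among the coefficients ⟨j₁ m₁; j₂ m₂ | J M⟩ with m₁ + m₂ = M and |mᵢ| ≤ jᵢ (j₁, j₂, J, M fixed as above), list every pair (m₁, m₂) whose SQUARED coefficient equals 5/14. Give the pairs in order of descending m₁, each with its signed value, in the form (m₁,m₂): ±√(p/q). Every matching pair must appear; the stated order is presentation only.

Admissible pairs with m₁+m₂ = M = -2: (-5/2,1/2), (-3/2,-1/2), (-1/2,-3/2)
  (m₁,m₂)=(-1/2,-3/2): CG² = 5/14, CG = +√(5/14)   ← matches the target
  (m₁,m₂)=(-3/2,-1/2): CG² = 15/28, CG = +√(15/28)
  (m₁,m₂)=(-5/2,1/2): CG² = 3/28, CG = +√(3/28)
Pairs with CG² = 5/14: (-1/2,-3/2): +√(5/14)

(-1/2,-3/2): +√(5/14)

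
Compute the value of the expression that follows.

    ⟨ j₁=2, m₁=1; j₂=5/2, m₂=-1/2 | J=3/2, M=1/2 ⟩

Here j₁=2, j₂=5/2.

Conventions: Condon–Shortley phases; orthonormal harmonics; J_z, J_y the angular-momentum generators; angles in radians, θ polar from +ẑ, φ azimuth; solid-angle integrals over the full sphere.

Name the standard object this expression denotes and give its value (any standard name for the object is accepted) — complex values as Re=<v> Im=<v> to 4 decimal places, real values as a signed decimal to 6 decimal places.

Clebsch–Gordan coefficient, −√(5/21) ≈ -0.487950

This is a Clebsch–Gordan (vector-coupling) coefficient.
j₁+j₂−J=3  J+j₁−j₂=1  J−j₁+j₂=2  j₁+j₂+J+1=7
(j₁±m₁, j₂±m₂, J±M) = (3,1,2,3,2,1)
P² = 48/35
sum k=0..1:
  [0] +1/12 = 1/12
  [1] −1/2 = -1/2
S = -5/12
C² = P²·S² = 5/21 ; C = -0.487950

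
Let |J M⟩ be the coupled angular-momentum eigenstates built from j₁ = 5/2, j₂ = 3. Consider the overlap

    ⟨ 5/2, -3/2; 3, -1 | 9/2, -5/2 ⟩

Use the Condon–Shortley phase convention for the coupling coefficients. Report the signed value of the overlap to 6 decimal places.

√[10·1!4!5!/11! · 1!4!2!4!2!7!] = √(92160/11)
  +(−1)^0/∏(0,1,4,2,0,3)! = 1/288  (running 1/288)
  +(−1)^1/∏(1,0,3,1,1,4)! = -1/144  (running -1/288)
⟨..|..⟩ = √(92160/11)·(-1/288) = -0.317821

−√(10/99) ≈ -0.317821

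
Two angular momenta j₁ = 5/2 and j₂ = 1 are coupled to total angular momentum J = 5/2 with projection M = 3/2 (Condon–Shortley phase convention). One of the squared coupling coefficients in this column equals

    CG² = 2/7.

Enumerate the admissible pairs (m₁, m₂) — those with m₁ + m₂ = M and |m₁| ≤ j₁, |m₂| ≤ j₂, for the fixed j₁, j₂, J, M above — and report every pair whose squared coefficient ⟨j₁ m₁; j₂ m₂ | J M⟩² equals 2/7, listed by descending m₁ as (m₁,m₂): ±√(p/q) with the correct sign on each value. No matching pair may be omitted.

Admissible pairs with m₁+m₂ = M = 3/2: (1/2,1), (3/2,0), (5/2,-1)
  (m₁,m₂)=(5/2,-1): CG² = 2/7, CG = +√(2/7)   ← matches the target
  (m₁,m₂)=(3/2,0): CG² = 9/35, CG = +√(9/35)
  (m₁,m₂)=(1/2,1): CG² = 16/35, CG = −√(16/35)
Pairs with CG² = 2/7: (5/2,-1): +√(2/7)

(5/2,-1): +√(2/7)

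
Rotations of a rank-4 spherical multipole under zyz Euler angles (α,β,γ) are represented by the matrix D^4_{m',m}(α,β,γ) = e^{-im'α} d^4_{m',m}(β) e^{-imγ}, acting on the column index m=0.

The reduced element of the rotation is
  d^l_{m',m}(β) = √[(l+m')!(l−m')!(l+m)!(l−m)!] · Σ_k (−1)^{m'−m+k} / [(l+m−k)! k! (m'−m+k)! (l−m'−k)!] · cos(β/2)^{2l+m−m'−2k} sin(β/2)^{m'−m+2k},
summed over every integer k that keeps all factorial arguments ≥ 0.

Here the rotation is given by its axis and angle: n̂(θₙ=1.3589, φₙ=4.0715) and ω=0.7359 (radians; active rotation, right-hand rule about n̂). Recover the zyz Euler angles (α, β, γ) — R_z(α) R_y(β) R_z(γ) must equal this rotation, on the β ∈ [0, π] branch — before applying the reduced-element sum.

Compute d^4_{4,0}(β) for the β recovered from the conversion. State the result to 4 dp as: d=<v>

Axis–angle → zyz. n̂ = (sinθₙcosφₙ, sinθₙsinφₙ, cosθₙ) = (-0.584535, -0.783637, +0.210314), ω = 0.7359.
R = I cosω + sinω [n̂]ₓ + (1−cosω) n̂n̂ᵀ gives
  R = [+0.829645, -0.022640, -0.557832; +0.259709, +0.900136, +0.349724; +0.494207, -0.435020, +0.752673]
β = atan2(√(R₁₃²+R₂₃²), R₃₃) = 0.718684; α = atan2(R₂₃, R₁₃) mod 2π = 2.581604; γ = atan2(R₃₂, −R₃₁) mod 2π = 3.863382
d^4_{4,0}(β=0.7187) via the finite sum:
Half-angle: c=0.936128, s=0.351658. N=√(40320·1·24·24)=4819.161753
Admissible k: 0..0 (factorial args all ≥0)
  k=0: (−1)^4·4819.1618/(576)·0.9361^4·0.3517^4 = +0.098259
d^4_{4,0}(0.7187) = +0.098259

d=0.0983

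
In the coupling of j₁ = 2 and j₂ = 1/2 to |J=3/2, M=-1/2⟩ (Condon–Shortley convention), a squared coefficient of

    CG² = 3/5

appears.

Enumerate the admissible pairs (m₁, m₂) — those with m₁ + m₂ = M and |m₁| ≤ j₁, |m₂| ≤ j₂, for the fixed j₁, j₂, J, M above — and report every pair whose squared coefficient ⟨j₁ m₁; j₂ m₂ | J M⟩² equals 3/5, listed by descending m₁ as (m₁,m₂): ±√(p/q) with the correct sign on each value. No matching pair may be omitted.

Admissible pairs with m₁+m₂ = M = -1/2: (-1,1/2), (0,-1/2)
  (m₁,m₂)=(0,-1/2): CG² = 2/5, CG = +√(2/5)
  (m₁,m₂)=(-1,1/2): CG² = 3/5, CG = −√(3/5)   ← matches the target
Pairs with CG² = 3/5: (-1,1/2): −√(3/5)

(-1,1/2): −√(3/5)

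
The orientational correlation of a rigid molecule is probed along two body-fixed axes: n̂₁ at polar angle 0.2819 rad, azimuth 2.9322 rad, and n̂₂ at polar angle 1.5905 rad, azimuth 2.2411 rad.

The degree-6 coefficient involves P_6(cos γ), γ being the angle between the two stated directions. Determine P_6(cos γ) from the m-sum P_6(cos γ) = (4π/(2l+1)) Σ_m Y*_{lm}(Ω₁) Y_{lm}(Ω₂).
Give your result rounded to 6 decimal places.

Summing Y*_{l m}(θ₁,φ₁)·Y_{l m}(θ₂,φ₂) over m ∈ [−6, 6]; prefactor 4π/(2·6+1) = 0.966644:
  m=-6: (+0.000069-0.000213i) × (+0.307354-0.371969i) = -0.000058-0.000091i  (running Σ = -0.000058-0.000091i)
  m=-5: (-0.001339+0.002319i) × (-0.006864-0.032216i) = +0.000084+0.000027i  (running Σ = +0.000026-0.000064i)
  m=-4: (+0.013082-0.014524i) × (+0.318023+0.157714i) = +0.006451-0.002556i  (running Σ = +0.006477-0.002620i)
  m=-3: (-0.077905+0.056585i) × (+0.034763-0.016371i) = -0.001782+0.003242i  (running Σ = +0.004695+0.000623i)
  m=-2: (+0.287435-0.127942i) × (-0.073764+0.314768i) = +0.019070+0.099913i  (running Σ = +0.023765+0.100536i)
  m=-1: (-0.582716+0.123832i) × (+0.025149+0.031723i) = -0.018583-0.015371i  (running Σ = +0.005182+0.085164i)
  m=0: (+0.327758-0.000000i) × (-0.315258+0.000000i) = -0.103328+0.000000i  (running Σ = -0.098146+0.085164i)
  m=1: (+0.582716+0.123832i) × (-0.025149+0.031723i) = -0.018583+0.015371i  (running Σ = -0.116729+0.100536i)
  m=2: (+0.287435+0.127942i) × (-0.073764-0.314768i) = +0.019070-0.099913i  (running Σ = -0.097659+0.000623i)
  m=3: (+0.077905+0.056585i) × (-0.034763-0.016371i) = -0.001782-0.003242i  (running Σ = -0.099441-0.002620i)
  m=4: (+0.013082+0.014524i) × (+0.318023-0.157714i) = +0.006451+0.002556i  (running Σ = -0.092990-0.000064i)
  m=5: (+0.001339+0.002319i) × (+0.006864-0.032216i) = +0.000084-0.000027i  (running Σ = -0.092906-0.000091i)
  m=6: (+0.000069+0.000213i) × (+0.307354+0.371969i) = -0.000058+0.000091i  (running Σ = -0.092964+0.000000i)
Σ over m = -0.092964+0.000000i; ×(4π/13) → -0.089863+0.000000i. Real part: -0.089863

-0.089863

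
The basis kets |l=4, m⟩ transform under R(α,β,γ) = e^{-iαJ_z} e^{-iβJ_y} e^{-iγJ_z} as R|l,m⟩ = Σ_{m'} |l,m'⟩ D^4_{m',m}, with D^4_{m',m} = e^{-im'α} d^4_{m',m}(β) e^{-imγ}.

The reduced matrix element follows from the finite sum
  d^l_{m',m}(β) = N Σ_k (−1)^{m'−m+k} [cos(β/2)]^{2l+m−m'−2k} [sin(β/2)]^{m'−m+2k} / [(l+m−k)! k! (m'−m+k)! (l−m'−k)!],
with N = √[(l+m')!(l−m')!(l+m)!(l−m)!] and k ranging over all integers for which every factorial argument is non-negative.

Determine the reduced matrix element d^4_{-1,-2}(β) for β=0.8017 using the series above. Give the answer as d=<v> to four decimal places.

d=-0.1946

d^4_{-1,-2}(β=0.8017) via the finite sum:
With c≡cos(β/2)=0.920730 and s≡sin(β/2)=0.390201, N=[6·120·2·720]^{1/2}=1018.233765
k∈{0,1,2} keeps every argument non-negative
  k=0: (−1)^1·1018.2338/(240)·0.9207^7·0.3902^1 = -0.928645
  k=1: (−1)^2·1018.2338/(48)·0.9207^5·0.3902^3 = +0.833935
  k=2: (−1)^3·1018.2338/(72)·0.9207^3·0.3902^5 = -0.099851
d^4_{-1,-2}(0.8017) = -0.928645 +0.833935 -0.099851 = -0.194561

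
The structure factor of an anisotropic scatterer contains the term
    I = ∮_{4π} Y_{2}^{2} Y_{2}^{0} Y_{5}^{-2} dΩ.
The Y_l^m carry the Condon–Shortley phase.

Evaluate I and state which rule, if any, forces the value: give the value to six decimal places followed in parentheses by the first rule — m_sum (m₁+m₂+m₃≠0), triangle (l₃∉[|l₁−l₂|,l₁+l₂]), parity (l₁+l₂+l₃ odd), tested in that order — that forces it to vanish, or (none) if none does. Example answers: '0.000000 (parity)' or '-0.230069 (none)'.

l₃=5 ∉ [0,4] — triangle fails ⇒ I = 0

0.000000 (triangle)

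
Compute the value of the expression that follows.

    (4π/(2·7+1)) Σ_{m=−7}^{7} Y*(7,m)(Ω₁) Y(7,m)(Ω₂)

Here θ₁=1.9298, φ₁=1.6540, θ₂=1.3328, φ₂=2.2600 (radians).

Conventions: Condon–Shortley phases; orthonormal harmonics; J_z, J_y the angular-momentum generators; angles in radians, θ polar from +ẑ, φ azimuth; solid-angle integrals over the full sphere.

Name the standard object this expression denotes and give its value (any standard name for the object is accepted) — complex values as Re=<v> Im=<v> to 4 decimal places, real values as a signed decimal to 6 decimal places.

This sum is the spherical-harmonic addition theorem: it equals the Legendre polynomial P_l(cos γ) of the angle γ between the two directions.
Summing Y*_{l m}(θ₁,φ₁)·Y_{l m}(θ₂,φ₂) over m ∈ [−7, 7]; prefactor 4π/(2·7+1) = 0.837758:
  m=-7: (0.173437, -0.263326) × (-0.406771, 0.045765) = (-0.058498, 0.115050)  (running Σ = (-0.058498, 0.115050))
  m=-6: (0.388699, 0.211955) × (0.202741, -0.311369) = (0.144801, -0.078057)  (running Σ = (0.086303, 0.036993))
  m=-5: (-0.064507, 0.146009) × (-0.026450, -0.084185) = (0.013998, 0.001569)  (running Σ = (0.100301, 0.038562))
  m=-4: (0.261247, 0.090306) × (0.325744, 0.131915) = (0.073187, 0.063879)  (running Σ = (0.173488, 0.102441))
  m=-3: (-0.066571, 0.261135) × (-0.020225, 0.010965) = (-0.001517, -0.006011)  (running Σ = (0.171971, 0.096430))
  m=-2: (0.171093, 0.028737) × (-0.062131, 0.318950) = (-0.019796, 0.052785)  (running Σ = (0.152176, 0.149214))
  m=-1: (-0.024496, 0.293733) × (-0.041365, -0.050200) = (0.015759, -0.010921)  (running Σ = (0.167934, 0.138293))
  m=0: (0.140801, -0.000000) × (-0.314872, 0.000000) = (-0.044334, 0.000000)  (running Σ = (0.123600, 0.138293))
  m=1: (0.024496, 0.293733) × (0.041365, -0.050200) = (0.015759, 0.010921)  (running Σ = (0.139359, 0.149214))
  m=2: (0.171093, -0.028737) × (-0.062131, -0.318950) = (-0.019796, -0.052785)  (running Σ = (0.119563, 0.096430))
  m=3: (0.066571, 0.261135) × (0.020225, 0.010965) = (-0.001517, 0.006011)  (running Σ = (0.118046, 0.102441))
  m=4: (0.261247, -0.090306) × (0.325744, -0.131915) = (0.073187, -0.063879)  (running Σ = (0.191233, 0.038562))
  m=5: (0.064507, 0.146009) × (0.026450, -0.084185) = (0.013998, -0.001569)  (running Σ = (0.205231, 0.036993))
  m=6: (0.388699, -0.211955) × (0.202741, 0.311369) = (0.144801, 0.078057)  (running Σ = (0.350033, 0.115050))
  m=7: (-0.173437, -0.263326) × (0.406771, 0.045765) = (-0.058498, -0.115050)  (running Σ = (0.291534, 0.000000))
Accumulated sum (0.291534, 0.000000); after 4π/(2l+1) scaling, (0.244235, 0.000000) ⇒ P_7 = 0.244235

Legendre polynomial (addition theorem), +0.244235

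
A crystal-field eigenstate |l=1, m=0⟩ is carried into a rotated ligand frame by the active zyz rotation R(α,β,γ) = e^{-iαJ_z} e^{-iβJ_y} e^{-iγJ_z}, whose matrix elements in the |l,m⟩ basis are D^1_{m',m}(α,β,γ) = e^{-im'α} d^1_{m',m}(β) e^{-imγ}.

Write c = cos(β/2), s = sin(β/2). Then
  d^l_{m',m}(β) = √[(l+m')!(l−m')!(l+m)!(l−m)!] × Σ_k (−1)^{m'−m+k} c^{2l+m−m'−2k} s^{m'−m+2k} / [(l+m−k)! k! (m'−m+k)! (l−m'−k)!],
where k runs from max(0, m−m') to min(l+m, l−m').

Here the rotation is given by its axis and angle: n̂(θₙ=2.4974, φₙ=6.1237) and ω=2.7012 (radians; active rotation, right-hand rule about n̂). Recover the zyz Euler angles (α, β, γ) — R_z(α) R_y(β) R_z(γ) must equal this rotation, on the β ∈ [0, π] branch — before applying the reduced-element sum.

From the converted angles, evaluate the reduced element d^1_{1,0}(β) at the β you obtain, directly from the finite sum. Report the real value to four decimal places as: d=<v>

Axis–angle → zyz. n̂ = (sinθₙcosφₙ, sinθₙsinφₙ, cosθₙ) = (+0.592932, -0.095374, -0.799585), ω = 2.7012.
R = I cosω + sinω [n̂]ₓ + (1−cosω) n̂n̂ᵀ gives
  R = [-0.234994, +0.233154, -0.943619; -0.448563, -0.887260, -0.107521; -0.862304, +0.398006, +0.313085]
β = atan2(√(R₁₃²+R₂₃²), R₃₃) = 1.252357; α = atan2(R₂₃, R₁₃) mod 2π = 3.255049; γ = atan2(R₃₂, −R₃₁) mod 2π = 0.432427
d^1_{1,0}(β=1.2524) via the finite sum:
Half-angle: c=0.810273, s=0.586052. N=√(2·1·1·1)=1.414214
The bounds max(0,m−m')=0 and min(l+m,l−m')=0 give 1 term
  k=0: (−1)^1·1.4142/(1)·0.8103^1·0.5861^1 = -0.671557
d^1_{1,0}(1.2524) = -0.671557

d=-0.6716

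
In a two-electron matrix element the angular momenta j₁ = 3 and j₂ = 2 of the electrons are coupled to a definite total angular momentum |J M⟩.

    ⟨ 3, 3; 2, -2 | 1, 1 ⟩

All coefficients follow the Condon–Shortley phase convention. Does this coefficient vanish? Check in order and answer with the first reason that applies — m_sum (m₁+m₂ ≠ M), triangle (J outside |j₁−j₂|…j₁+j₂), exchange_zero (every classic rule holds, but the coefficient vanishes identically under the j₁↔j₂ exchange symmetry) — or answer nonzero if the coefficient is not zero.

nonzero

m-sum: m₁+m₂ = 3+(-2) = 1, M = 1  ✓
triangle: |j₁−j₂| = 1 ≤ J = 1 ≤ j₁+j₂ = 5  ✓
exchange: j₁≠j₂ or m₁≠m₂ — the exchange symmetry imposes no constraint here
value check: CG = +√(3/7) = +0.654654 ≠ 0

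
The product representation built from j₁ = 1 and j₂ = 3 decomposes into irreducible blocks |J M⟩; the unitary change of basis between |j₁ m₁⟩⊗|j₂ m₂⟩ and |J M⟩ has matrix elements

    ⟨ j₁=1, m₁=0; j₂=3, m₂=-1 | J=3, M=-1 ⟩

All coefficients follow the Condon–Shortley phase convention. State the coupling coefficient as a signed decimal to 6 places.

+√(1/12) = +0.288675

√[7·1!1!5!/8! · 1!1!2!4!2!4!] = √(48)
  +(−1)^0/∏(0,1,1,2,0,3)! = 1/12  (running 1/12)
  +(−1)^1/∏(1,0,0,1,1,4)! = -1/24  (running 1/24)
⟨..|..⟩ = √(48)·(1/24) = +0.288675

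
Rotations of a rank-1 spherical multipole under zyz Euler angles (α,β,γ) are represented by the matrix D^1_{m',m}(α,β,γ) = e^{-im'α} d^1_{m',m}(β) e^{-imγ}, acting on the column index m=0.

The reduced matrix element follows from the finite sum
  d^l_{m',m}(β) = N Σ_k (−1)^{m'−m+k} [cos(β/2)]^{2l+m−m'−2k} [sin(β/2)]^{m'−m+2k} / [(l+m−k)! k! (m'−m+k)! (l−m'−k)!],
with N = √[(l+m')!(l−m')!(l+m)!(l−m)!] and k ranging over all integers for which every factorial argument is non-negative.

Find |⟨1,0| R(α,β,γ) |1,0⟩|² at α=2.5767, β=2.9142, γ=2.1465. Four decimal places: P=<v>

P=0.9492

First d^1_{0,0}(β=2.9142), then the phase factors e^{-i(0)α} and e^{-i(0)γ}:
With c≡cos(β/2)=0.113452 and s≡sin(β/2)=0.993544, N=[1·1·1·1]^{1/2}=1.000000
k: max(0,(0)−(0))=0 … min(1+(0),1−(0))=1
  k=0: (−1)^0·1.0000/(1)·0.1135^2·0.9935^0 = +0.012871
  k=1: (−1)^1·1.0000/(1)·0.1135^0·0.9935^2 = -0.987129
d^1_{0,0}(2.9142) = +0.012871 -0.987129 = -0.974258
|D^1_{0,0}|² = |d^1_{0,0}(β)|² = (-0.974258)² = 0.949178 (the z-rotation phases have unit modulus)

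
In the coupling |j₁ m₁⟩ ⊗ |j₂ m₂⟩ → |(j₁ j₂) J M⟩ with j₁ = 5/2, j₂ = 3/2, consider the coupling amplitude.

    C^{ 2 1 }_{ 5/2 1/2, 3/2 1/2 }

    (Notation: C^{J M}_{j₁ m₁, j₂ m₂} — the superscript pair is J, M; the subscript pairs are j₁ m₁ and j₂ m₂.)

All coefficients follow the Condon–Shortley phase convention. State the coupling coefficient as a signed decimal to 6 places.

triangle: 2!×3!×1!/7! = 12/5040
(j±m)!: 3!×2!×2!×1!×3!×1! = 144
prefactor² = (2J+1)×Δ×N² = 12/7
  k=1: −1/(1!×1!×1!×1!×2!×0!) = -1/2
  k=2: +1/(2!×0!×0!×0!×3!×1!) = 1/12
Σ = -5/12  ⇒  CG² = 12/7×(-5/12)² = 25/84
CG = −√(25/84) = -0.545545

−√(25/84) = -0.545545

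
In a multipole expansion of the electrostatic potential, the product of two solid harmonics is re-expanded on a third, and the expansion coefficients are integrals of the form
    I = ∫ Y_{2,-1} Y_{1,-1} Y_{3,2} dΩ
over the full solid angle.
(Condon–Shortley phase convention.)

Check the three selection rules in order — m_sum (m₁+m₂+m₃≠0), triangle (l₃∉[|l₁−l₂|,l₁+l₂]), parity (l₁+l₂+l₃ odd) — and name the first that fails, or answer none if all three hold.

azimuthal sum: -1 − 1 + 2 = 0  ✓
1 ≤ 3 ≤ 3 (triangle on l)  ✓
L = 2 + 1 + 3 = 6 (even)  ✓

none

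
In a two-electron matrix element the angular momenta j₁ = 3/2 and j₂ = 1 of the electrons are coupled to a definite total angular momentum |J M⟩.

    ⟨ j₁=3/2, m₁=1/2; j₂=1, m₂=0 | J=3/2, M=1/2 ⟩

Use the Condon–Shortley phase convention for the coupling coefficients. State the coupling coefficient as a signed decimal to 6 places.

j₁+j₂−J=1  J+j₁−j₂=2  J−j₁+j₂=1  j₁+j₂+J+1=5
(j₁±m₁, j₂±m₂, J±M) = (2,1,1,1,2,1)
P² = 4/15
sum k=0..1:
  [0] +1/1 = 1
  [1] −1/2 = -1/2
S = 1/2
C² = P²·S² = 1/15 ; C = +0.258199

+0.258199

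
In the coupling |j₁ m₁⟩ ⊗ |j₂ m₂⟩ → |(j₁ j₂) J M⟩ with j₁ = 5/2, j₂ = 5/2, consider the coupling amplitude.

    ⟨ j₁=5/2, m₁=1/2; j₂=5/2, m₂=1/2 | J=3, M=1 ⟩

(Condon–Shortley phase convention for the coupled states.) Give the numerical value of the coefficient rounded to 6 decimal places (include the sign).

−√(4/15) ≈ -0.516398

triangle: 2!*3!*3!/9! = 72/362880
(j±m)!: 3!*2!*3!*2!*4!*2! = 6912
prefactor² = (2J+1)*Δ*N² = 48/5
  k=0: +1/(0!*2!*2!*3!*1!*0!) = 1/24
  k=1: −1/(1!*1!*1!*2!*2!*1!) = -1/4
  k=2: +1/(2!*0!*0!*1!*3!*2!) = 1/24
Σ = -1/6  ⇒  CG² = 48/5*(-1/6)² = 4/15
CG = −√(4/15) = -0.516398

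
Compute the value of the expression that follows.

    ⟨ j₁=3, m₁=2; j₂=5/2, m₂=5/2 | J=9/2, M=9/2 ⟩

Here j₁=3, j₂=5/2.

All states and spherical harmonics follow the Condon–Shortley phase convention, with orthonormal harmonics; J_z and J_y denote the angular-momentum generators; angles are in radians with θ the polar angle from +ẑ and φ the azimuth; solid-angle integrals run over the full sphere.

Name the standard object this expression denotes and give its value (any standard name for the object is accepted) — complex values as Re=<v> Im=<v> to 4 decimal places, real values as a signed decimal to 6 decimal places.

This is a Clebsch–Gordan (vector-coupling) coefficient.
√[10·1!5!4!/11! · 5!1!5!0!9!0!] = √(41472000/11)
  +(−1)^1/∏(1,0,0,4,5,0)! = -1/2880  (running -1/2880)
⟨..|..⟩ = √(41472000/11)·(-1/2880) = -0.674200

Clebsch–Gordan coefficient, −√(5/11) ≈ -0.674200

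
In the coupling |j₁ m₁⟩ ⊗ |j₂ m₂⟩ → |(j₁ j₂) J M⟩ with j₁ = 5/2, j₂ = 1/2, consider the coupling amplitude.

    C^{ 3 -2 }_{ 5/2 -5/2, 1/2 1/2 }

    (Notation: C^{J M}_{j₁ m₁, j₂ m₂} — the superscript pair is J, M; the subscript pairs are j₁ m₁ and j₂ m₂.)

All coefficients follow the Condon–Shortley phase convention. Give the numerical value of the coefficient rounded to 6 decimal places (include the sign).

+0.408248  (= +√(1/6))

√[7·0!5!1!/7! · 0!5!1!0!1!5!] = √(2400)
  +(−1)^0/∏(0,0,5,1,0,0)! = 1/120  (running 1/120)
⟨..|..⟩ = √(2400)·(1/120) = +0.408248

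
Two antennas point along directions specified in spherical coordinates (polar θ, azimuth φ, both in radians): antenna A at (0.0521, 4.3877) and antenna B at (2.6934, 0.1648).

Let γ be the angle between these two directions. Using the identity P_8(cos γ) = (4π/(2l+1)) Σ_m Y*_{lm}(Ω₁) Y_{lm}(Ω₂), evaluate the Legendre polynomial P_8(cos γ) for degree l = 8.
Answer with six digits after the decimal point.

-0.399912

Addition theorem: P_8(cos γ) = (4π/17) Σ_m Y*_{lm}(Ω₁) Y_{lm}(Ω₂), m = −8…8:
  term(m=-8) = (-0.000000, 0.000000)   from Y*(Ω₁)=(-0.000000, -0.000000), Y(Ω₂)=(0.000160, -0.000621)
  term(m=-7) = (0.000000, 0.000000)   from Y*(Ω₁)=(0.000000, -0.000000), Y(Ω₂)=(-0.002160, 0.004874)
  term(m=-6) = (0.000000, 0.000000)   from Y*(Ω₁)=(0.000000, 0.000000), Y(Ω₂)=(0.015322, -0.023285)
  term(m=-5) = (0.000000, -0.000000)   from Y*(Ω₁)=(-0.000004, 0.000000), Y(Ω₂)=(-0.069854, 0.075467)
  term(m=-4) = (-0.000010, -0.000025)   from Y*(Ω₁)=(0.000027, -0.000095), Y(Ω₂)=(0.214641, -0.166309)
  term(m=-3) = (-0.000947, -0.000097)   from Y*(Ω₁)=(0.001616, 0.001098), Y(Ω₂)=(-0.429127, 0.231323)
  term(m=-2) = (-0.007537, 0.011212)   from Y*(Ω₁)=(-0.021963, 0.016675), Y(Ω₂)=(0.463538, -0.158566)
  term(m=-1) = (0.001622, 0.003045)   from Y*(Ω₁)=(-0.080048, -0.237811), Y(Ω₂)=(-0.013563, 0.002256)
  term(m=+0) = (-0.527264, 0.000000)   from Y*(Ω₁)=(1.106962, -0.000000), Y(Ω₂)=(-0.476316, 0.000000)
  term(m=+1) = (0.001622, -0.003045)   from Y*(Ω₁)=(0.080048, -0.237811), Y(Ω₂)=(0.013563, 0.002256)
  term(m=+2) = (-0.007537, -0.011212)   from Y*(Ω₁)=(-0.021963, -0.016675), Y(Ω₂)=(0.463538, 0.158566)
  term(m=+3) = (-0.000947, 0.000097)   from Y*(Ω₁)=(-0.001616, 0.001098), Y(Ω₂)=(0.429127, 0.231323)
  term(m=+4) = (-0.000010, 0.000025)   from Y*(Ω₁)=(0.000027, 0.000095), Y(Ω₂)=(0.214641, 0.166309)
  term(m=+5) = (0.000000, 0.000000)   from Y*(Ω₁)=(0.000004, 0.000000), Y(Ω₂)=(0.069854, 0.075467)
  term(m=+6) = (0.000000, -0.000000)   from Y*(Ω₁)=(0.000000, -0.000000), Y(Ω₂)=(0.015322, 0.023285)
  term(m=+7) = (0.000000, -0.000000)   from Y*(Ω₁)=(-0.000000, -0.000000), Y(Ω₂)=(0.002160, 0.004874)
  term(m=+8) = (-0.000000, -0.000000)   from Y*(Ω₁)=(-0.000000, 0.000000), Y(Ω₂)=(0.000160, 0.000621)
Total Σ_m = (-0.541008, 0.000000). Multiply by 0.739198: (-0.399912, 0.000000). P_8(cos γ) = -0.399912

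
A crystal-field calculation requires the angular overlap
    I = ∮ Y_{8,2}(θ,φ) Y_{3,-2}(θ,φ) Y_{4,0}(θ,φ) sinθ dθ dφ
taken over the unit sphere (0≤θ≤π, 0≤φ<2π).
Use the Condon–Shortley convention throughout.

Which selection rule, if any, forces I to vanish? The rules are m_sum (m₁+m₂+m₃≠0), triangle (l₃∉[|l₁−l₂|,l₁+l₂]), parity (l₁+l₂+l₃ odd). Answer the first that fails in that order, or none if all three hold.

m₁+m₂+m₃ = 2 − 2 + 0 = 0  ✓
triangle: need |l₁−l₂| ≤ l₃ ≤ l₁+l₂ = [5,11]; l₃=4 is outside  ✗
parity: l₁+l₂+l₃ = 15 is odd

triangle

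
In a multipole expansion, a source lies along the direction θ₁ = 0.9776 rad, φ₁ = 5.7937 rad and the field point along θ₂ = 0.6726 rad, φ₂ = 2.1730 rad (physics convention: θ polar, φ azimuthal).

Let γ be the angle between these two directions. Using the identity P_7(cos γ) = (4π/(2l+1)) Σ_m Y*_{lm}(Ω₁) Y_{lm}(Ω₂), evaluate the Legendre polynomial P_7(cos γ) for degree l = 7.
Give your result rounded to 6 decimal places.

Term-by-term m-sum for l=7 (normalisation 4π/15 = 0.837758):
  [-7]  conj(Y_{7,-7})(Ω₁) = (-0.129303, 0.037855) ; Y_{7,-7}(Ω₂) = (-0.016015, -0.008686) ; Δ = (0.002400, 0.000517)
  [-6]  conj(Y_{7,-6})(Ω₁) = (-0.332777, -0.069081) ; Y_{7,-6}(Ω₂) = (0.076243, -0.038885) ; Δ = (-0.028058, 0.007673)
  [-5]  conj(Y_{7,-5})(Ω₁) = (-0.338479, -0.281738) ; Y_{7,-5}(Ω₂) = (-0.031186, 0.237475) ; Δ = (0.077461, -0.071594)
  [-4]  conj(Y_{7,-4})(Ω₁) = (-0.077780, -0.190767) ; Y_{7,-4}(Ω₂) = (-0.318474, -0.286605) ; Δ = (-0.029904, 0.083046)
  [-3]  conj(Y_{7,-3})(Ω₁) = (-0.023583, 0.229629) ; Y_{7,-3}(Ω₂) = (0.420145, -0.100955) ; Δ = (0.013274, 0.098859)
  [-2]  conj(Y_{7,-2})(Ω₁) = (-0.181485, 0.269986) ; Y_{7,-2}(Ω₂) = (-0.020926, 0.054535) ; Δ = (-0.010926, -0.015547)
  [-1]  conj(Y_{7,-1})(Ω₁) = (0.090674, -0.048304) ; Y_{7,-1}(Ω₂) = (0.212917, 0.309753) ; Δ = (0.034268, 0.017802)
  [+0]  conj(Y_{7,0})(Ω₁) = (0.337964, -0.000000) ; Y_{7,0}(Ω₂) = (-0.183483, 0.000000) ; Δ = (-0.062010, 0.000000)
  [+1]  conj(Y_{7,1})(Ω₁) = (-0.090674, -0.048304) ; Y_{7,1}(Ω₂) = (-0.212917, 0.309753) ; Δ = (0.034268, -0.017802)
  [+2]  conj(Y_{7,2})(Ω₁) = (-0.181485, -0.269986) ; Y_{7,2}(Ω₂) = (-0.020926, -0.054535) ; Δ = (-0.010926, 0.015547)
  [+3]  conj(Y_{7,3})(Ω₁) = (0.023583, 0.229629) ; Y_{7,3}(Ω₂) = (-0.420145, -0.100955) ; Δ = (0.013274, -0.098859)
  [+4]  conj(Y_{7,4})(Ω₁) = (-0.077780, 0.190767) ; Y_{7,4}(Ω₂) = (-0.318474, 0.286605) ; Δ = (-0.029904, -0.083046)
  [+5]  conj(Y_{7,5})(Ω₁) = (0.338479, -0.281738) ; Y_{7,5}(Ω₂) = (0.031186, 0.237475) ; Δ = (0.077461, 0.071594)
  [+6]  conj(Y_{7,6})(Ω₁) = (-0.332777, 0.069081) ; Y_{7,6}(Ω₂) = (0.076243, 0.038885) ; Δ = (-0.028058, -0.007673)
  [+7]  conj(Y_{7,7})(Ω₁) = (0.129303, 0.037855) ; Y_{7,7}(Ω₂) = (0.016015, -0.008686) ; Δ = (0.002400, -0.000517)
Total Σ_m = (0.055020, 0.000000). Multiply by 0.837758: (0.046093, 0.000000). P_7(cos γ) = 0.046093

0.046093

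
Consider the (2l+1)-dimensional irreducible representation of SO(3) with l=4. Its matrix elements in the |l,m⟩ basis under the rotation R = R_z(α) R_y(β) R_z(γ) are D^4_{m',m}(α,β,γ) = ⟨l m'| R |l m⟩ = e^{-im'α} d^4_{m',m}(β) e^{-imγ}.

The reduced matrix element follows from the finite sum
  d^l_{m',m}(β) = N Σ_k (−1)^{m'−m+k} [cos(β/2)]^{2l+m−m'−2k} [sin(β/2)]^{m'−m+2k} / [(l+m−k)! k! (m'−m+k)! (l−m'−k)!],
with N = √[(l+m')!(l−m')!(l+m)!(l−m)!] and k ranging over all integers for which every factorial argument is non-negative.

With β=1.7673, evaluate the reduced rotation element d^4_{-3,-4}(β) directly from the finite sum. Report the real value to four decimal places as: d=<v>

d^4_{-3,-4}(β=1.7673) via the finite sum:
With c≡cos(β/2)=0.634334 and s≡sin(β/2)=0.773059, N=[1·5040·1·40320]^{1/2}=14255.272709
Admissible k: 0..0 (factorial args all ≥0)
  k=0: (−1)^1·14255.2727/(5040)·0.6343^7·0.7731^1 = -0.090361
d^4_{-3,-4}(1.7673) = -0.090361

d=-0.0904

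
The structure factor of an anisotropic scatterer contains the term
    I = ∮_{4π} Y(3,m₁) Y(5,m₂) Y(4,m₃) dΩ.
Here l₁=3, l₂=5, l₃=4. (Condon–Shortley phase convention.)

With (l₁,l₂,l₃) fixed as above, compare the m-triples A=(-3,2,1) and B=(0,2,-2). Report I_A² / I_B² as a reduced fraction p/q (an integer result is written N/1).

125/2

l's match ⇒ only the (l;m) 3-j factors differ between A and B.
A: triangle coeff Δ(3,5,4) = 1/180180; Σ_t [4,4]: t=4:+1/1728 = 1/1728; (3j)²=25/858 [(3 5 4; -3 2 1)], sign=-1
B: triangle coeff Δ(3,5,4) = 1/180180; Σ_t [1,3]: t=1:−1/8640 t=2:+1/480 t=3:−1/576 = 1/4320; (3j)²=1/2145 [(3 5 4; 0 2 -2)], sign=+1
I_A²/I_B² = (25/858)/(1/2145) = 125/2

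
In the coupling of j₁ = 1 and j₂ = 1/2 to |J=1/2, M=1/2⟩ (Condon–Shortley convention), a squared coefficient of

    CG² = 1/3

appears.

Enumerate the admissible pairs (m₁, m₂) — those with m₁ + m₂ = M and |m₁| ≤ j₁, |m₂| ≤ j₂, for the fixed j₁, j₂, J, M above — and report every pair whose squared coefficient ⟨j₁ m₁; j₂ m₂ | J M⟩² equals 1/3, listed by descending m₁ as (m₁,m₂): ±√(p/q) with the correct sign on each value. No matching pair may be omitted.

(0,1/2): −√(1/3)

Admissible pairs with m₁+m₂ = M = 1/2: (0,1/2), (1,-1/2)
  (m₁,m₂)=(1,-1/2): CG² = 2/3, CG = +√(2/3)
  (m₁,m₂)=(0,1/2): CG² = 1/3, CG = −√(1/3)   ← matches the target
Pairs with CG² = 1/3: (0,1/2): −√(1/3)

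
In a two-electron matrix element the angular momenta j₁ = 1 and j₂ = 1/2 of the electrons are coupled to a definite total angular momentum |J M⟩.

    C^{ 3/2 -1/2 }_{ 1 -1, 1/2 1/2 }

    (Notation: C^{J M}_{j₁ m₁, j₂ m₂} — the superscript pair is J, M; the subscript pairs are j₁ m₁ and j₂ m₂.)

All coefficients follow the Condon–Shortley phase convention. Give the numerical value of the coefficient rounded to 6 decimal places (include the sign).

j₁+j₂−J=0  J+j₁−j₂=2  J−j₁+j₂=1  j₁+j₂+J+1=4
(j₁±m₁, j₂±m₂, J±M) = (0,2,1,0,1,2)
P² = 4/3
sum k=0..0:
  [0] +1/2 = 1/2
S = 1/2
C² = P²·S² = 1/3 ; C = +0.577350

+0.577350  (= +√(1/3))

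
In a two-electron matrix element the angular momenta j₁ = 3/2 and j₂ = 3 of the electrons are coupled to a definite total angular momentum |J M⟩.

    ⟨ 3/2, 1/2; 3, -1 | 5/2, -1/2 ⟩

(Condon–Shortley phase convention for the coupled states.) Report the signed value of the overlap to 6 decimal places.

√[6·2!1!4!/8! · 2!1!2!4!2!3!] = √(288/35)
  +(−1)^0/∏(0,2,1,2,0,2)! = 1/8  (running 1/8)
  +(−1)^1/∏(1,1,0,1,1,3)! = -1/6  (running -1/24)
⟨..|..⟩ = √(288/35)·(-1/24) = -0.119523

−√(1/70) = -0.119523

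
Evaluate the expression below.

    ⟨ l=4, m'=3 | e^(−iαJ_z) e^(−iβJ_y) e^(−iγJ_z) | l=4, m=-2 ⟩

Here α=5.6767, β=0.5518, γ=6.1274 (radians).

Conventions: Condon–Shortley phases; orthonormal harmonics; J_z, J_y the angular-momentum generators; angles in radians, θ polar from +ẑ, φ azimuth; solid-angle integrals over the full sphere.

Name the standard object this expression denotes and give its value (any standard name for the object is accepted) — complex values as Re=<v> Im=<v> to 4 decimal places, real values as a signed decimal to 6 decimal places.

This is a Wigner D-matrix element — the rotation-matrix element ⟨l m'| R(α,β,γ) |l m⟩ in the angular-momentum basis.
First d^4_{3,-2}(β=0.5518), then the phase factors e^{-i(3)α} and e^{-i(-2)γ}:
With c≡cos(β/2)=0.962180 and s≡sin(β/2)=0.272413, N=[5040·1·2·720]^{1/2}=2693.993318
k: max(0,(-2)−(3))=0 … min(4+(-2),4−(3))=1
  k=0: (−1)^5·2693.9933/(240)·0.9622^3·0.2724^5 = -0.015000
  k=1: (−1)^6·2693.9933/(720)·0.9622^1·0.2724^7 = +0.000401
d^4_{3,-2}(0.5518) = -0.015000 +0.000401 = -0.014599
Phases: e^{-i·(3)·5.6767}=-0.246105+0.969243i, e^{-i·(-2)·6.1274}=+0.951853-0.306554i ⇒ D=-0.000918-0.014570i

Wigner D-matrix element, Re=-0.0009 Im=-0.0146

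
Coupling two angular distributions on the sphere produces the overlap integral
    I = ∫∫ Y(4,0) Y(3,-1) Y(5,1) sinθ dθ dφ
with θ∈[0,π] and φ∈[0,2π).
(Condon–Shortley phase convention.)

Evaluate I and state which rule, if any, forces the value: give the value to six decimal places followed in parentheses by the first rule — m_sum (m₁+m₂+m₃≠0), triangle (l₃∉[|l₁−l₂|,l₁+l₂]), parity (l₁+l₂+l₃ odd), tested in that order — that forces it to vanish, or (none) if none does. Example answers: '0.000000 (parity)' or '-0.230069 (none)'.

Checks pass: Σm=0; 12 even; l₃=5∈[1,7].
(2·4+1)(2·3+1)(2·5+1) = 693
Δ: 2! 6! 4! / 13! → 1/180180
sum: t=0:+1/576 t=1:−1/144 t=2:+1/576 = -1/288
3j²(4 3 5; 0 0 0) = Δ·Π!·Σ² = 20/1001  (sign +1)
sum: t=0:+1/384 t=1:−1/216 t=2:+1/2304 = -11/6912
3j²(4 3 5; 0 -1 1) = Δ·Π!·Σ² = 11/1638  (sign -1)
combine: 4πI² = 693·20/1001·11/1638 = 110/1183
take √, sign -1: I = -0.08601992
No selection rule forces the value: the integral is nonzero (none).

-0.086020 (none)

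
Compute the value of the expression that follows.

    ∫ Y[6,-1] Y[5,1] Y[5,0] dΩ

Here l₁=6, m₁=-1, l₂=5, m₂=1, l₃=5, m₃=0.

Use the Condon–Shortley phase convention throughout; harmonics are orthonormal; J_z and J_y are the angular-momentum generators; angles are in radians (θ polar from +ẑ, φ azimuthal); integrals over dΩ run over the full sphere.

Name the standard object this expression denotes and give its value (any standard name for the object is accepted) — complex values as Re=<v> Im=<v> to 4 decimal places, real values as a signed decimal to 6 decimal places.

This is a Gaunt coefficient — the integral of a triple product of spherical harmonics over the sphere.
Rules hold: Σm=0, L=16 even, 1≤5≤11.
N = 13·11·11 = 1573
Δ = 6!·6!·4!/17! = 1/28588560
Racah Σ t=1..5: t=1:−1/345600 t=2:+1/13824 t=3:−1/5184 t=4:+1/13824 t=5:−1/345600 = -7/129600
⇒ 3j(6 5 5; 0 0 0)² = 80/7293, sgn +1
Racah Σ t=2..6: t=2:+1/138240 t=3:−1/10368 t=4:+1/6912 t=5:−1/34560 t=6:+1/2073600 = 7/259200
⇒ 3j(6 5 5; -1 1 0)² = 28/7293, sgn -1
4πI² = N·(3j₀)²·(3jₘ)² = 2240/33813
I = -1·√(0.0662467/4π) = -0.07260679

Gaunt coefficient, -0.072607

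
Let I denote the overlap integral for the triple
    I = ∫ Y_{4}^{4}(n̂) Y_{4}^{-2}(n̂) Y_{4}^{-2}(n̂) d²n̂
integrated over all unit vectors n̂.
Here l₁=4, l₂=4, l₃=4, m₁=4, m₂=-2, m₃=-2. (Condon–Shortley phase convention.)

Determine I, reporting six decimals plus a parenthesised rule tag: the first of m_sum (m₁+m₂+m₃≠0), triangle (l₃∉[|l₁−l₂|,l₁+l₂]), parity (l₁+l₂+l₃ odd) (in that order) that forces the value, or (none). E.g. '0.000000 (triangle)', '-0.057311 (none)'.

0.190983 (none)

Checks pass: Σm=0; 12 even; l₃=4∈[0,8].
(2·4+1)(2·4+1)(2·4+1) = 729
Δ: 4! 4! 4! / 13! → 1/450450
sum: t=0:+1/13824 t=1:−1/216 t=2:+1/64 t=3:−1/216 t=4:+1/13824 = 5/768
3j²(4 4 4; 0 0 0) = Δ·Π!·Σ² = 18/1001  (sign +1)
sum: t=0:+1/2304 = 1/2304
3j²(4 4 4; 4 -2 -2) = Δ·Π!·Σ² = 5/143  (sign +1)
combine: 4πI² = 729·18/1001·5/143 = 65610/143143
take √, sign +1: I = 0.19098314
No selection rule forces the value: the integral is nonzero (none).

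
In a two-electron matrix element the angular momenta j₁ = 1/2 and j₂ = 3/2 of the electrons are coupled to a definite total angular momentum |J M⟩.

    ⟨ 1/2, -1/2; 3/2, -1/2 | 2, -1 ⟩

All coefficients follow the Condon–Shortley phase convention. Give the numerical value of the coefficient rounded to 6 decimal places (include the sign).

triangle: 0!*1!*3!/5! = 6/120
(j±m)!: 0!*1!*1!*2!*1!*3! = 12
prefactor² = (2J+1)*Δ*N² = 3
  k=0: +1/(0!*0!*1!*1!*0!*2!) = 1/2
Σ = 1/2  ⇒  CG² = 3*(1/2)² = 3/4
CG = +√(3/4) = +0.866025

+0.866025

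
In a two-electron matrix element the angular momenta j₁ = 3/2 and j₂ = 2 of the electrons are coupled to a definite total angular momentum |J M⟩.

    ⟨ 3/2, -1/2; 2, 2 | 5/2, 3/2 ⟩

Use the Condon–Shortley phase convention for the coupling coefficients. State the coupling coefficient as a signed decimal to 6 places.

√[6·1!2!3!/7! · 1!2!4!0!4!1!] = √(576/35)
  +(−1)^1/∏(1,0,1,3,1,0)! = -1/6  (running -1/6)
⟨..|..⟩ = √(576/35)·(-1/6) = -0.676123

-0.676123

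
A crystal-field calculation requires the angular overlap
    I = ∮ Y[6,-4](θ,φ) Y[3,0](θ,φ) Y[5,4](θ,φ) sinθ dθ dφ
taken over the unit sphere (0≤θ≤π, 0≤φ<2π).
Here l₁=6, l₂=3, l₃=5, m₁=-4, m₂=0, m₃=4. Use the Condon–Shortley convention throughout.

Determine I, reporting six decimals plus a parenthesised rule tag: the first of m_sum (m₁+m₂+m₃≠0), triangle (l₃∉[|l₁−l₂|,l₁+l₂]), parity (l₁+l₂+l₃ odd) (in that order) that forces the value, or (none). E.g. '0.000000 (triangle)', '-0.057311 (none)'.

Checks pass: Σm=0; 14 even; l₃=5∈[3,9].
(2·6+1)(2·3+1)(2·5+1) = 1001
Δ: 4! 8! 2! / 15! → 1/675675
sum: t=1:−1/8640 t=2:+1/2304 t=3:−1/8640 = 7/34560
3j²(6 3 5; 0 0 0) = Δ·Π!·Σ² = 7/429  (sign -1)
sum: t=2:+1/161280 t=3:−1/60480 = -1/96768
3j²(6 3 5; -4 0 4) = Δ·Π!·Σ² = 15/1001  (sign +1)
combine: 4πI² = 1001·7/429·15/1001 = 35/143
take √, sign -1: I = -0.13956004
No selection rule forces the value: the integral is nonzero (none).

-0.139560 (none)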